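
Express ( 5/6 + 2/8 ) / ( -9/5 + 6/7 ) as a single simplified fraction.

Numerator: 5/6 + 2/8 = 13/12
Denominator: -9/5 + 6/7 = -33/35
Divide: (13/12) · (-35/33) = -455/396

-455/396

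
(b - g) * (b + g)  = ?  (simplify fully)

b^2 - g^2

(b+g)(b-g) = b^2 - g^2.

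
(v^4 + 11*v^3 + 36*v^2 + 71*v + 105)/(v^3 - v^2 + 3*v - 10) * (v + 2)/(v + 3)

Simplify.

(v^2 + 9*v + 14)/(v - 2)

Factor: v^4 + 11*v^3 + 36*v^2 + 71*v + 105 = (v^2 + v + 5)*(v + 7)*(v + 3);  v^3 - v^2 + 3*v - 10 = (v - 2)*(v^2 + v + 5)
Cancel the common factors (v^2 + v + 5), (v + 3).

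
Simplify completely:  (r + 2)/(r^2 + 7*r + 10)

1/(r + 5)

Factor: r^2 + 7*r + 10 = (r + 2)*(r + 5)
Cancel the common factor (r + 2).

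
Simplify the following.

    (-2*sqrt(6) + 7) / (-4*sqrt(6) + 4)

(-sqrt(6) + 1)/4

Multiply numerator and denominator by 4 + 4*sqrt(6).
Denominator becomes -80; numerator becomes -20 + 20*sqrt(6).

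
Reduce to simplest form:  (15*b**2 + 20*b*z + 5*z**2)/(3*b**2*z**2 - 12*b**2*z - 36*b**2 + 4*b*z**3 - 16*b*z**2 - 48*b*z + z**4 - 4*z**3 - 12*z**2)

5/(z**2 - 4*z - 12)

Factor: 15*b**2 + 20*b*z + 5*z**2 = 5*(3*b + z)*(b + z);  3*b**2*z**2 - 12*b**2*z - 36*b**2 + 4*b*z**3 - 16*b*z**2 - 48*b*z + z**4 - 4*z**3 - 12*z**2 = (b + z)*(z + 2)*(z - 6)*(3*b + z)
Cancel the common factors (b + z), (3*b + z).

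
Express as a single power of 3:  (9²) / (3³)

9² = 3^4; 3³ = 3^3
Combine exponents: 3^1

3^1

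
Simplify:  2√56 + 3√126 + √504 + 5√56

29*√14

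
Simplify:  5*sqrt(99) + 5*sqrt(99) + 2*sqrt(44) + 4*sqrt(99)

5*sqrt(99) = 15*sqrt(11); 5*sqrt(99) = 15*sqrt(11); 2*sqrt(44) = 4*sqrt(11); 4*sqrt(99) = 12*sqrt(11)
Combine: (15 + 15 + 4 + 12)·sqrt(11) = 46*sqrt(11)

46*sqrt(11)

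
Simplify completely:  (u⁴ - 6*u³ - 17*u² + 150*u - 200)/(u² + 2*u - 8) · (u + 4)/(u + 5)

Factor: u⁴ - 6*u³ - 17*u² + 150*u - 200 = (u - 4)·(u - 5)·(u + 5)·(u - 2);  u² + 2*u - 8 = (u - 2)·(u + 4)
Cancel the common factors (u + 5), (u + 4), (u - 2).

u² - 9*u + 20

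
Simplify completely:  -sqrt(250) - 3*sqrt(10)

-8*sqrt(10)

sqrt(250) = 5*sqrt(10); 3*sqrt(10) = 3*sqrt(10)
Combine: (-5 - 3)·sqrt(10) = -8*sqrt(10)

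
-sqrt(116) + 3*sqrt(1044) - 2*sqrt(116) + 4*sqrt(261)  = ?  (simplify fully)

sqrt(116) = 2*sqrt(29); 3*sqrt(1044) = 18*sqrt(29); 2*sqrt(116) = 4*sqrt(29); 4*sqrt(261) = 12*sqrt(29)
Combine: (-2 + 18 - 4 + 12)·sqrt(29) = 24*sqrt(29)

24*sqrt(29)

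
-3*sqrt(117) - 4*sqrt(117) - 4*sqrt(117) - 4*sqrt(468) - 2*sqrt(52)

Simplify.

-61*sqrt(13)

3*sqrt(117) = 9*sqrt(13); 4*sqrt(117) = 12*sqrt(13); 4*sqrt(117) = 12*sqrt(13); 4*sqrt(468) = 24*sqrt(13); 2*sqrt(52) = 4*sqrt(13)
Combine: (-9 - 12 - 12 - 24 - 4)·sqrt(13) = -61*sqrt(13)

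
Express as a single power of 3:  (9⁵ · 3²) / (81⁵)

9⁵ = 3^10; 3² = 3^2; 81⁵ = 3^20
Combine exponents: 3^(-8)

3^(-8)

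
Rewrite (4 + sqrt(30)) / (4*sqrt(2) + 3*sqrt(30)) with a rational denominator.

Multiply numerator and denominator by -4*sqrt(2) + 3*sqrt(30).
Denominator becomes 238; numerator becomes -8*sqrt(15) - 16*sqrt(2) + 12*sqrt(30) + 90.

(-4*sqrt(15) - 8*sqrt(2) + 6*sqrt(30) + 45)/119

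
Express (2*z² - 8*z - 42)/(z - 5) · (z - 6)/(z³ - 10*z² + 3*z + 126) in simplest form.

Factor: 2*z² - 8*z - 42 = 2·(z + 3)·(z - 7);  z³ - 10*z² + 3*z + 126 = (z - 6)·(z + 3)·(z - 7)
Cancel the common factors (z - 7), (z + 3), (z - 6).

2/(z - 5)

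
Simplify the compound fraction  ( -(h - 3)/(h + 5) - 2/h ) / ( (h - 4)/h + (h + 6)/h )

(-h^2 + h - 10)/(2*h^2 + 12*h + 10)

Numerator: -(h - 3)/(h + 5) - 2/h = (-h^2 + h - 10)/(h^2 + 5*h)
Denominator: (h - 4)/h + (h + 6)/h = (2*h + 2)/h
Divide: ((-h^2 + h - 10)/(h^2 + 5*h)) · (h/(2*h + 2)) = (-h^2 + h - 10)/(2*h^2 + 12*h + 10)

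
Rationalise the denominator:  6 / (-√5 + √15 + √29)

Group as (√15 + √29) - √5; multiply by (√15 + √29) + √5, then rationalise the remaining surd.

(-78*√5 - 18*√29 + 38*√15 + 20*√87)/73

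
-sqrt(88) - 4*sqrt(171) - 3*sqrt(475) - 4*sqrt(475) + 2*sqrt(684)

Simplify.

-35*sqrt(19) - 2*sqrt(22)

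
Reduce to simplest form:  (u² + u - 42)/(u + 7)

Factor: u² + u - 42 = (u - 6)·(u + 7)
Cancel the common factor (u + 7).

u - 6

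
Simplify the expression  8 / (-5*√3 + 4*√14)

Multiply numerator and denominator by 5*√3 + 4*√14.
Denominator becomes 149; numerator becomes 40*√3 + 32*√14.

(40*√3 + 32*√14)/149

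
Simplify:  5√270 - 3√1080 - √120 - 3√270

5√270 = 15*√30; 3√1080 = 18*√30; √120 = 2*√30; 3√270 = 9*√30
Combine: (15 - 18 - 2 - 9)·√30 = -14*√30

-14*√30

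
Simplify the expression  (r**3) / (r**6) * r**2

Quotient: (r**-3)
Multiply by r**2: add exponents.

1/r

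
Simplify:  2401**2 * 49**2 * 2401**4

7**28

2401**2 = 7**8; 49**2 = 7**4; 2401**4 = 7**16
Combine exponents: 7**28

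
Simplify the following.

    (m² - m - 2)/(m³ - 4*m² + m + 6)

Factor: m² - m - 2 = (m + 1)·(m - 2);  m³ - 4*m² + m + 6 = (m - 2)·(m + 1)·(m - 3)
Cancel the common factors (m - 2), (m + 1).

1/(m - 3)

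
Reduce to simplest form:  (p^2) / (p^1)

Quotient: p^1

p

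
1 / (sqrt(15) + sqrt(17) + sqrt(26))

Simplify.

Group as (sqrt(15) + sqrt(26)) + sqrt(17); multiply by (sqrt(15) + sqrt(26)) - sqrt(17), then rationalise the remaining surd.

(-sqrt(6630) + 3*sqrt(26) + 12*sqrt(17) + 14*sqrt(15))/492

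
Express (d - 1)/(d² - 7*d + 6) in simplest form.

Factor: d² - 7*d + 6 = (d - 1)·(d - 6)
Cancel the common factor (d - 1).

1/(d - 6)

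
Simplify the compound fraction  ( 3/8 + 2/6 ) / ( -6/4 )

-17/36

Numerator: 3/8 + 2/6 = 17/24
Denominator: -6/4 = -3/2
Divide: (17/24) · (-2/3) = -17/36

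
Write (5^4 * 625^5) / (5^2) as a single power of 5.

5^4 = 5^4; 625^5 = 5^20; 5^2 = 5^2
Combine exponents: 5^22

5^22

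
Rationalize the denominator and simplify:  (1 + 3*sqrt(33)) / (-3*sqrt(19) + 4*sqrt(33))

Multiply numerator and denominator by 3*sqrt(19) + 4*sqrt(33).
Denominator becomes 357; numerator becomes 3*sqrt(19) + 4*sqrt(33) + 9*sqrt(627) + 396.

(3*sqrt(19) + 4*sqrt(33) + 9*sqrt(627) + 396)/357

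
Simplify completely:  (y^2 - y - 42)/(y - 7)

Factor: y^2 - y - 42 = (y - 7)*(y + 6)
Cancel the common factor (y - 7).

y + 6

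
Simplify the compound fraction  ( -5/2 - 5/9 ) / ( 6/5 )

-275/108

Numerator: -5/2 - 5/9 = -55/18
Denominator: 6/5 = 6/5
Divide: (-55/18) · (5/6) = -275/108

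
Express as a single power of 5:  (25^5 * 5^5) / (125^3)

25^5 = 5^10; 5^5 = 5^5; 125^3 = 5^9
Combine exponents: 5^6

5^6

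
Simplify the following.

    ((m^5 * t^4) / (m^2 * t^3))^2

Inside the bracket: m^3 * t^1
Raise to the power 2: m^6 * t^2

m^6*t^2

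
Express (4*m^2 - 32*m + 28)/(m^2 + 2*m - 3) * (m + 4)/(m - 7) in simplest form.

(4*m + 16)/(m + 3)

Factor: 4*m^2 - 32*m + 28 = 4*(m - 1)*(m - 7);  m^2 + 2*m - 3 = (m - 1)*(m + 3)
Cancel the common factors (m - 7), (m - 1).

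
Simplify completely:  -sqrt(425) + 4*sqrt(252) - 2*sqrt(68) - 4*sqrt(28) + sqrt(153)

-6*sqrt(17) + 16*sqrt(7)

sqrt(425) = 5*sqrt(17); 4*sqrt(252) = 24*sqrt(7); 2*sqrt(68) = 4*sqrt(17); 4*sqrt(28) = 8*sqrt(7); sqrt(153) = 3*sqrt(17)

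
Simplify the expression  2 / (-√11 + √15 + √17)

(-42*√11 + 18*√17 + 26*√15 + 4*√2805)/579

Group as (√15 + √17) - √11; multiply by (√15 + √17) + √11, then rationalise the remaining surd.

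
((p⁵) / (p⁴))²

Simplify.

Inside the bracket: p¹
Raise to the power 2: p²

p²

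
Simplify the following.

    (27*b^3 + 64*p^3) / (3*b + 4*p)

9*b^2 - 12*b*p + 16*p^2

Factor as (a+b)(a^2-ab+b^2) with a=(3*b), b=(4*p).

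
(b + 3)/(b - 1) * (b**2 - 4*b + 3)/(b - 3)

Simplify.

Factor: b**2 - 4*b + 3 = (b - 1)*(b - 3)
Cancel the common factors (b - 1), (b - 3).

b + 3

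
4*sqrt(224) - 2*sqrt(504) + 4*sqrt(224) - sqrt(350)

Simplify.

15*sqrt(14)

4*sqrt(224) = 16*sqrt(14); 2*sqrt(504) = 12*sqrt(14); 4*sqrt(224) = 16*sqrt(14); sqrt(350) = 5*sqrt(14)
Combine: (16 - 12 + 16 - 5)·sqrt(14) = 15*sqrt(14)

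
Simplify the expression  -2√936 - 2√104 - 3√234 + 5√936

5*√26

2√936 = 12*√26; 2√104 = 4*√26; 3√234 = 9*√26; 5√936 = 30*√26
Combine: (-12 - 4 - 9 + 30)·√26 = 5*√26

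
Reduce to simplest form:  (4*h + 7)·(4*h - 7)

(4*h)^2 - (7)^2 = 16*h² - 49.

16*h² - 49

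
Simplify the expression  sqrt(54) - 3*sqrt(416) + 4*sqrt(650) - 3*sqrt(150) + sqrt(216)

-6*sqrt(6) + 8*sqrt(26)

sqrt(54) = 3*sqrt(6); 3*sqrt(416) = 12*sqrt(26); 4*sqrt(650) = 20*sqrt(26); 3*sqrt(150) = 15*sqrt(6); sqrt(216) = 6*sqrt(6)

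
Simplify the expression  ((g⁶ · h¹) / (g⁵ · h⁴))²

Inside the bracket: g¹ · (h^-3)
Raise to the power 2: g² · (h^-6)

g²/h⁶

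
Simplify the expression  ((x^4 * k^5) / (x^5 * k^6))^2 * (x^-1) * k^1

1/(k*x^3)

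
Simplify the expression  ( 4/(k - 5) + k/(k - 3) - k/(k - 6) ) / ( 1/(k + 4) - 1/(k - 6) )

(-k^3 + 17*k^2 + 12*k - 288)/(10*k^2 - 80*k + 150)

Numerator: 4/(k - 5) + k/(k - 3) - k/(k - 6) = (k^2 - 21*k + 72)/(k^3 - 14*k^2 + 63*k - 90)
Denominator: 1/(k + 4) - 1/(k - 6) = -10/(k^2 - 2*k - 24)
Divide: ((k^2 - 21*k + 72)/(k^3 - 14*k^2 + 63*k - 90)) · (-k^2/10 + k/5 + 12/5) = (-k^3 + 17*k^2 + 12*k - 288)/(10*k^2 - 80*k + 150)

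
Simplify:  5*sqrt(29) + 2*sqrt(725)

5*sqrt(29) = 5*sqrt(29); 2*sqrt(725) = 10*sqrt(29)
Combine: (5 + 10)·sqrt(29) = 15*sqrt(29)

15*sqrt(29)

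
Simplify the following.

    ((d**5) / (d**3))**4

d**8

Inside the bracket: d**2
Raise to the power 4: d**8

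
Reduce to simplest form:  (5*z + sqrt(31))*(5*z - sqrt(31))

25*z^2 - 31

(5*z)^2 - (sqrt(31))^2 = 25*z^2 - 31.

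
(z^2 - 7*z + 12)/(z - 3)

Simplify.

Factor: z^2 - 7*z + 12 = (z - 3)*(z - 4)
Cancel the common factor (z - 3).

z - 4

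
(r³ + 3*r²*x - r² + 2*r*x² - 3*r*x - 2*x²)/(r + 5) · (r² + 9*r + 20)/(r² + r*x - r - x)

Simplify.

r² + 2*r*x + 4*r + 8*x

Factor: r³ + 3*r²*x - r² + 2*r*x² - 3*r*x - 2*x² = (r + 2*x)·(r - 1)·(r + x);  r² + 9*r + 20 = (r + 5)·(r + 4);  r² + r*x - r - x = (r + x)·(r - 1)
Cancel the common factors (r - 1), (r + 5), (r + x).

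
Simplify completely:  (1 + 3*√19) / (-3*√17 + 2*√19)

(-9*√323 - 114 - 3*√17 - 2*√19)/77

Multiply numerator and denominator by 2*√19 + 3*√17.
Denominator becomes -77; numerator becomes 2*√19 + 3*√17 + 114 + 9*√323.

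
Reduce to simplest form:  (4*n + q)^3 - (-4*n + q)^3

128*n^3 + 24*n*q^2

Binomially expand both and collect terms in q, (4*n).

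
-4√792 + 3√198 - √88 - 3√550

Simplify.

4√792 = 24*√22; 3√198 = 9*√22; √88 = 2*√22; 3√550 = 15*√22
Combine: (-24 + 9 - 2 - 15)·√22 = -32*√22

-32*√22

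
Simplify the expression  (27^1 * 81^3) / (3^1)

27^1 = 3^3; 81^3 = 3^12; 3^1 = 3^1
Combine exponents: 3^14

3^14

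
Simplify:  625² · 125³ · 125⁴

5^29

625² = 5^8; 125³ = 5^9; 125⁴ = 5^12
Combine exponents: 5^29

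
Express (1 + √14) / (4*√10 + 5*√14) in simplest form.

(-8*√35 - 4*√10 + 5*√14 + 70)/190

Multiply numerator and denominator by -4*√10 + 5*√14.
Denominator becomes 190; numerator becomes -8*√35 - 4*√10 + 5*√14 + 70.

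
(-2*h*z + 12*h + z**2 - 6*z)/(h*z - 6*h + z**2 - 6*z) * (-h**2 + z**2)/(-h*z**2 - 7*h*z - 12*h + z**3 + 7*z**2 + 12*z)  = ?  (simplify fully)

Factor: -2*h*z + 12*h + z**2 - 6*z = (z - 6)*(-2*h + z);  h*z - 6*h + z**2 - 6*z = (z - 6)*(h + z);  -h**2 + z**2 = (-h + z)*(h + z);  -h*z**2 - 7*h*z - 12*h + z**3 + 7*z**2 + 12*z = (-h + z)*(z + 3)*(z + 4)
Cancel the common factors (h + z), (z - 6), (-h + z).

(-2*h + z)/(z**2 + 7*z + 12)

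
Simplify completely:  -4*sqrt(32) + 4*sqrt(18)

4*sqrt(32) = 16*sqrt(2); 4*sqrt(18) = 12*sqrt(2)
Combine: (-16 + 12)·sqrt(2) = -4*sqrt(2)

-4*sqrt(2)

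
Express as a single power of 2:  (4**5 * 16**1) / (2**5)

2**9

4**5 = 2**10; 16**1 = 2**4; 2**5 = 2**5
Combine exponents: 2**9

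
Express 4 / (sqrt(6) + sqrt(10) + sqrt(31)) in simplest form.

(-16*sqrt(465) - 60*sqrt(31) + 108*sqrt(10) + 140*sqrt(6))/15

Group as (sqrt(6) + sqrt(10)) + sqrt(31); multiply by (sqrt(6) + sqrt(10)) - sqrt(31), then rationalise the remaining surd.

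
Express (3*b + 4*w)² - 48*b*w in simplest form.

Expanding gives 9*b² - 24*b*w + 16*w², a perfect square.

(3*b - 4*w)²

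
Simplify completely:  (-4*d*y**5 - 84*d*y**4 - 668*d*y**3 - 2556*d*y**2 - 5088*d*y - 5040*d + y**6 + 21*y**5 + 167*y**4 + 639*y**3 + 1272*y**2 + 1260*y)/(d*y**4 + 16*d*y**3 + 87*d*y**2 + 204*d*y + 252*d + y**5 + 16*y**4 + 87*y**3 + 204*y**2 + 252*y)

(-4*d*y - 20*d + y**2 + 5*y)/(d + y)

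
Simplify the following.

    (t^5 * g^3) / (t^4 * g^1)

g^2*t

Quotient: t^1 * g^2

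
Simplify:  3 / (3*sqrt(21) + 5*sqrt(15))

Multiply numerator and denominator by -5*sqrt(15) + 3*sqrt(21).
Denominator becomes -186; numerator becomes -15*sqrt(15) + 9*sqrt(21).

(-3*sqrt(21) + 5*sqrt(15))/62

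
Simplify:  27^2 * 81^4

27^2 = 3^6; 81^4 = 3^16
Combine exponents: 3^22

3^22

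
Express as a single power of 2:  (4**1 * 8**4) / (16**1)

4**1 = 2**2; 8**4 = 2**12; 16**1 = 2**4
Combine exponents: 2**10

2**10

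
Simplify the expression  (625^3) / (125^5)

625^3 = 5^12; 125^5 = 5^15
Combine exponents: 5^(-3)

5^(-3)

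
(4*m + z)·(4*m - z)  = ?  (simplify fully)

16*m² - z²

Product of conjugates: (P+Q)(P-Q) = P^2 - Q^2.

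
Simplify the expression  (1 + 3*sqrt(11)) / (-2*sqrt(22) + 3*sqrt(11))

(2*sqrt(22) + 3*sqrt(11) + 66*sqrt(2) + 99)/11

Multiply numerator and denominator by 2*sqrt(22) + 3*sqrt(11).
Denominator becomes 11; numerator becomes 2*sqrt(22) + 3*sqrt(11) + 66*sqrt(2) + 99.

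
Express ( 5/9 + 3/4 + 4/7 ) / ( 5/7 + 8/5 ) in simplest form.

Numerator: 5/9 + 3/4 + 4/7 = 473/252
Denominator: 5/7 + 8/5 = 81/35
Divide: (473/252) · (35/81) = 2365/2916

2365/2916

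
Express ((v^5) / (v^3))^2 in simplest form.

v^4

Inside the bracket: v^2
Raise to the power 2: v^4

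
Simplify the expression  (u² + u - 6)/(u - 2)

u + 3

Factor: u² + u - 6 = (u - 2)·(u + 3)
Cancel the common factor (u - 2).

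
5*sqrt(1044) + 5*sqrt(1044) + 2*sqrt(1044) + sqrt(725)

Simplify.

77*sqrt(29)

5*sqrt(1044) = 30*sqrt(29); 5*sqrt(1044) = 30*sqrt(29); 2*sqrt(1044) = 12*sqrt(29); sqrt(725) = 5*sqrt(29)
Combine: (30 + 30 + 12 + 5)·sqrt(29) = 77*sqrt(29)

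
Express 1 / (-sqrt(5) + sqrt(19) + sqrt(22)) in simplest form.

Group as (sqrt(19) + sqrt(22)) - sqrt(5); multiply by (sqrt(19) + sqrt(22)) + sqrt(5), then rationalise the remaining surd.

(-18*sqrt(5) + sqrt(22) + 4*sqrt(19) + sqrt(2090))/188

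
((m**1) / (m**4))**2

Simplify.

Inside the bracket: (m**-3)
Raise to the power 2: (m**-6)

m**(-6)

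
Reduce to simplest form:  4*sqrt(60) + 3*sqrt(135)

4*sqrt(60) = 8*sqrt(15); 3*sqrt(135) = 9*sqrt(15)
Combine: (8 + 9)·sqrt(15) = 17*sqrt(15)

17*sqrt(15)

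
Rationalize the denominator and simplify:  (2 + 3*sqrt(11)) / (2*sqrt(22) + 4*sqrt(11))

(-33*sqrt(2) - 2*sqrt(22) + 4*sqrt(11) + 66)/44

Multiply numerator and denominator by -2*sqrt(22) + 4*sqrt(11).
Denominator becomes 88; numerator becomes -66*sqrt(2) - 4*sqrt(22) + 8*sqrt(11) + 132.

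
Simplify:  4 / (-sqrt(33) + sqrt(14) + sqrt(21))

(-2*sqrt(33) + 26*sqrt(21) + 40*sqrt(14) + 42*sqrt(22))/293

Group as (sqrt(14) + sqrt(21)) - sqrt(33); multiply by (sqrt(14) + sqrt(21)) + sqrt(33), then rationalise the remaining surd.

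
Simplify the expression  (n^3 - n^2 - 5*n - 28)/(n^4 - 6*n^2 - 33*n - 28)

1/(n + 1)

Factor: n^3 - n^2 - 5*n - 28 = (n - 4)*(n^2 + 3*n + 7);  n^4 - 6*n^2 - 33*n - 28 = (n - 4)*(n^2 + 3*n + 7)*(n + 1)
Cancel the common factors (n^2 + 3*n + 7), (n - 4).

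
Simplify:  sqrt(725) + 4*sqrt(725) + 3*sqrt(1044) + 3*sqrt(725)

58*sqrt(29)

sqrt(725) = 5*sqrt(29); 4*sqrt(725) = 20*sqrt(29); 3*sqrt(1044) = 18*sqrt(29); 3*sqrt(725) = 15*sqrt(29)
Combine: (5 + 20 + 18 + 15)·sqrt(29) = 58*sqrt(29)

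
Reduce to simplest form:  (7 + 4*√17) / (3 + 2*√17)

Multiply numerator and denominator by -2*√17 + 3.
Denominator becomes -59; numerator becomes -115 - 2*√17.

(2*√17 + 115)/59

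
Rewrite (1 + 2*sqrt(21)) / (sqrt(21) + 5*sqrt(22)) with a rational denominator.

(-42 - sqrt(21) + 5*sqrt(22) + 10*sqrt(462))/529

Multiply numerator and denominator by -5*sqrt(22) + sqrt(21).
Denominator becomes -529; numerator becomes -10*sqrt(462) - 5*sqrt(22) + sqrt(21) + 42.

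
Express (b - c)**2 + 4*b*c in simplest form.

(b + c)**2

Expand the square and combine the 4*b*c term.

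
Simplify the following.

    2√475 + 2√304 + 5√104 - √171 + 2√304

10*√26 + 23*√19

2√475 = 10*√19; 2√304 = 8*√19; 5√104 = 10*√26; √171 = 3*√19; 2√304 = 8*√19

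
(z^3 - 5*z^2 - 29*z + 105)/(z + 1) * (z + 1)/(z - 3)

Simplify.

z^2 - 2*z - 35

Factor: z^3 - 5*z^2 - 29*z + 105 = (z - 3)*(z - 7)*(z + 5)
Cancel the common factors (z - 3), (z + 1).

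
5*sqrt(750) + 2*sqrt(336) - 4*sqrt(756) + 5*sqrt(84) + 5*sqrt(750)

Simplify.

5*sqrt(750) = 25*sqrt(30); 2*sqrt(336) = 8*sqrt(21); 4*sqrt(756) = 24*sqrt(21); 5*sqrt(84) = 10*sqrt(21); 5*sqrt(750) = 25*sqrt(30)

-6*sqrt(21) + 50*sqrt(30)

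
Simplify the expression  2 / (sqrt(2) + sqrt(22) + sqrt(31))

(-8*sqrt(341) - 14*sqrt(31) + 22*sqrt(22) + 102*sqrt(2))/127

Group as (sqrt(22) + sqrt(31)) + sqrt(2); multiply by (sqrt(22) + sqrt(31)) - sqrt(2), then rationalise the remaining surd.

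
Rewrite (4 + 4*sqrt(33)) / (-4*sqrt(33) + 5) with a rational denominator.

(-548 - 36*sqrt(33))/503

Multiply numerator and denominator by 5 + 4*sqrt(33).
Denominator becomes -503; numerator becomes 36*sqrt(33) + 548.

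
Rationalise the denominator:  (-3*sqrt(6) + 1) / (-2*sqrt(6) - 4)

(-7*sqrt(6) + 20)/4

Multiply numerator and denominator by -4 + 2*sqrt(6).
Denominator becomes -8; numerator becomes -40 + 14*sqrt(6).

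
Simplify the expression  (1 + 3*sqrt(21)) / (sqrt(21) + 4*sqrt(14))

(-63 - sqrt(21) + 4*sqrt(14) + 84*sqrt(6))/203

Multiply numerator and denominator by -4*sqrt(14) + sqrt(21).
Denominator becomes -203; numerator becomes -84*sqrt(6) - 4*sqrt(14) + sqrt(21) + 63.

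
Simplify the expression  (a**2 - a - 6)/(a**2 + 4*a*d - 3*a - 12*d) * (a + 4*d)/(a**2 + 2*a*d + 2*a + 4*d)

Factor: a**2 - a - 6 = (a + 2)*(a - 3);  a**2 + 4*a*d - 3*a - 12*d = (a + 4*d)*(a - 3);  a**2 + 2*a*d + 2*a + 4*d = (a + 2*d)*(a + 2)
Cancel the common factors (a - 3), (a + 2), (a + 4*d).

1/(a + 2*d)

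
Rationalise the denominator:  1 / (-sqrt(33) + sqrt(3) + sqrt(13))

Group as (sqrt(3) + sqrt(13)) - sqrt(33); multiply by (sqrt(3) + sqrt(13)) + sqrt(33), then rationalise the remaining surd.

(-17*sqrt(33) - 23*sqrt(13) - 43*sqrt(3) - 6*sqrt(143))/133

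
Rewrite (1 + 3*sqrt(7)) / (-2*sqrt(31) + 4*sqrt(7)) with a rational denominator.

(-3*sqrt(217) - 42 - sqrt(31) - 2*sqrt(7))/6

Multiply numerator and denominator by 4*sqrt(7) + 2*sqrt(31).
Denominator becomes -12; numerator becomes 4*sqrt(7) + 2*sqrt(31) + 84 + 6*sqrt(217).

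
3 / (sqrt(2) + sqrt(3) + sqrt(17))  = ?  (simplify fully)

(-8*sqrt(3) - 9*sqrt(2) + sqrt(102) + 6*sqrt(17))/20

Group as (sqrt(2) + sqrt(17)) + sqrt(3); multiply by (sqrt(2) + sqrt(17)) - sqrt(3), then rationalise the remaining surd.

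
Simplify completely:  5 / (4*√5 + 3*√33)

Multiply numerator and denominator by -4*√5 + 3*√33.
Denominator becomes 217; numerator becomes -20*√5 + 15*√33.

(-20*√5 + 15*√33)/217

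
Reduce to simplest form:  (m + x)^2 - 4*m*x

Expand the square and combine the 4*m*x term.

(m - x)^2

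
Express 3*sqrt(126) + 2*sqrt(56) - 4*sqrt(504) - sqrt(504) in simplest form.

-17*sqrt(14)

3*sqrt(126) = 9*sqrt(14); 2*sqrt(56) = 4*sqrt(14); 4*sqrt(504) = 24*sqrt(14); sqrt(504) = 6*sqrt(14)
Combine: (9 + 4 - 24 - 6)·sqrt(14) = -17*sqrt(14)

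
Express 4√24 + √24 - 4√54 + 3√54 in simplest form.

7*√6

4√24 = 8*√6; √24 = 2*√6; 4√54 = 12*√6; 3√54 = 9*√6
Combine: (8 + 2 - 12 + 9)·√6 = 7*√6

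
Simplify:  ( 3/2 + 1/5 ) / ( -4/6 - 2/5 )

-51/32

Numerator: 3/2 + 1/5 = 17/10
Denominator: -4/6 - 2/5 = -16/15
Divide: (17/10) · (-15/16) = -51/32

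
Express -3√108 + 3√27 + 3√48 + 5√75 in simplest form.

3√108 = 18*√3; 3√27 = 9*√3; 3√48 = 12*√3; 5√75 = 25*√3
Combine: (-18 + 9 + 12 + 25)·√3 = 28*√3

28*√3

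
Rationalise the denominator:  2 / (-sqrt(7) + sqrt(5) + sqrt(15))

Group as (sqrt(5) + sqrt(15)) - sqrt(7); multiply by (sqrt(5) + sqrt(15)) + sqrt(7), then rationalise the remaining surd.

(-26*sqrt(7) - 6*sqrt(15) + 34*sqrt(5) + 20*sqrt(21))/131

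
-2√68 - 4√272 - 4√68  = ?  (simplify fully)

2√68 = 4*√17; 4√272 = 16*√17; 4√68 = 8*√17
Combine: (-4 - 16 - 8)·√17 = -28*√17

-28*√17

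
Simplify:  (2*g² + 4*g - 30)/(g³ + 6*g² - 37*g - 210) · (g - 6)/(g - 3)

2/(g + 7)

Factor: 2*g² + 4*g - 30 = 2·(g + 5)·(g - 3);  g³ + 6*g² - 37*g - 210 = (g - 6)·(g + 5)·(g + 7)
Cancel the common factors (g + 5), (g - 3), (g - 6).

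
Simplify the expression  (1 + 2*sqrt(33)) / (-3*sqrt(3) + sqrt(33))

(3*sqrt(3) + sqrt(33) + 18*sqrt(11) + 66)/6

Multiply numerator and denominator by 3*sqrt(3) + sqrt(33).
Denominator becomes 6; numerator becomes 3*sqrt(3) + sqrt(33) + 18*sqrt(11) + 66.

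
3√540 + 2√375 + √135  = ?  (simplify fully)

31*√15

3√540 = 18*√15; 2√375 = 10*√15; √135 = 3*√15
Combine: (18 + 10 + 3)·√15 = 31*√15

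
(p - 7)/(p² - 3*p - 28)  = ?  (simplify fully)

1/(p + 4)

Factor: p² - 3*p - 28 = (p - 7)·(p + 4)
Cancel the common factor (p - 7).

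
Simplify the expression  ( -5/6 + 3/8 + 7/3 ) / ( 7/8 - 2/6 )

Numerator: -5/6 + 3/8 + 7/3 = 15/8
Denominator: 7/8 - 2/6 = 13/24
Divide: (15/8) · (24/13) = 45/13

45/13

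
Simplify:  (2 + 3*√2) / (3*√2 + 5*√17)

(-18 - 6*√2 + 10*√17 + 15*√34)/407

Multiply numerator and denominator by -5*√17 + 3*√2.
Denominator becomes -407; numerator becomes -15*√34 - 10*√17 + 6*√2 + 18.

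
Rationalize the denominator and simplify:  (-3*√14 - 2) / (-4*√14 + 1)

Multiply numerator and denominator by 1 + 4*√14.
Denominator becomes -223; numerator becomes -170 - 11*√14.

(11*√14 + 170)/223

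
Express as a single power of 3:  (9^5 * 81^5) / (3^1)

3^29

9^5 = 3^10; 81^5 = 3^20; 3^1 = 3^1
Combine exponents: 3^29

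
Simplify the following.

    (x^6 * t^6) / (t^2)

t^4*x^6

Quotient: x^6 * t^4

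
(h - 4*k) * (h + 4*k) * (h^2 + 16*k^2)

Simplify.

h^4 - 256*k^4

Pair the conjugate factors: (h+(4*k))(h-(4*k)) = h^2 - 16*k^2, then repeat with the next factor.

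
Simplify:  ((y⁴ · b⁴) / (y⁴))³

b^12

Inside the bracket: b⁴
Raise to the power 3: b^12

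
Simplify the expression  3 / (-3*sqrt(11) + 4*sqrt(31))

Multiply numerator and denominator by 3*sqrt(11) + 4*sqrt(31).
Denominator becomes 397; numerator becomes 9*sqrt(11) + 12*sqrt(31).

(9*sqrt(11) + 12*sqrt(31))/397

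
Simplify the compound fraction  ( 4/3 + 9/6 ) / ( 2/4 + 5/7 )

Numerator: 4/3 + 9/6 = 17/6
Denominator: 2/4 + 5/7 = 17/14
Divide: (17/6) · (14/17) = 7/3

7/3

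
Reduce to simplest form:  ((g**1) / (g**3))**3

Inside the bracket: (g**-2)
Raise to the power 3: (g**-6)

g**(-6)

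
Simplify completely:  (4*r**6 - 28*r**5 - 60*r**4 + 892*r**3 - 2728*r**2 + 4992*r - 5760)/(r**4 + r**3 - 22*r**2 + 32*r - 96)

Factor: 4*r**6 - 28*r**5 - 60*r**4 + 892*r**3 - 2728*r**2 + 4992*r - 5760 = 4*(r - 4)*(r + 6)*(r - 5)*(r**2 - r + 4)*(r - 3);  r**4 + r**3 - 22*r**2 + 32*r - 96 = (r - 4)*(r**2 - r + 4)*(r + 6)
Cancel the common factors (r**2 - r + 4), (r + 6), (r - 4).

4*r**2 - 32*r + 60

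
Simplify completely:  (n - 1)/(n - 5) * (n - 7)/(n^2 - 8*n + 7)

1/(n - 5)

Factor: n^2 - 8*n + 7 = (n - 1)*(n - 7)
Cancel the common factors (n - 1), (n - 7).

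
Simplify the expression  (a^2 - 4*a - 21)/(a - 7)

a + 3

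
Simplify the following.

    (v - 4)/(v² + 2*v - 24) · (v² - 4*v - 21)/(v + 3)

(v - 7)/(v + 6)

Factor: v² + 2*v - 24 = (v + 6)·(v - 4);  v² - 4*v - 21 = (v - 7)·(v + 3)
Cancel the common factors (v + 3), (v - 4).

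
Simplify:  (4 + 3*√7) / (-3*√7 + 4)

Multiply numerator and denominator by 4 + 3*√7.
Denominator becomes -47; numerator becomes 24*√7 + 79.

-(4 + 3*√7)²/47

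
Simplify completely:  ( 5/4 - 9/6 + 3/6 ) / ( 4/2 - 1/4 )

1/7

Numerator: 5/4 - 9/6 + 3/6 = 1/4
Denominator: 4/2 - 1/4 = 7/4
Divide: (1/4) · (4/7) = 1/7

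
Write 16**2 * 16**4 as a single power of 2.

2**24

16**2 = 2**8; 16**4 = 2**16
Combine exponents: 2**24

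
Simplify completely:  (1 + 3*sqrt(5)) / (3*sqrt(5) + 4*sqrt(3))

(-45 - 3*sqrt(5) + 4*sqrt(3) + 12*sqrt(15))/3

Multiply numerator and denominator by -4*sqrt(3) + 3*sqrt(5).
Denominator becomes -3; numerator becomes -12*sqrt(15) - 4*sqrt(3) + 3*sqrt(5) + 45.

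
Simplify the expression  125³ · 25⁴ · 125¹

5^20

125³ = 5^9; 25⁴ = 5^8; 125¹ = 5^3
Combine exponents: 5^20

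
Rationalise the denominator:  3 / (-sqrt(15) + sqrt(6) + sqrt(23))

(-21*sqrt(15) - 3*sqrt(23) + 48*sqrt(6) + 9*sqrt(230))/178

Group as (sqrt(6) + sqrt(23)) - sqrt(15); multiply by (sqrt(6) + sqrt(23)) + sqrt(15), then rationalise the remaining surd.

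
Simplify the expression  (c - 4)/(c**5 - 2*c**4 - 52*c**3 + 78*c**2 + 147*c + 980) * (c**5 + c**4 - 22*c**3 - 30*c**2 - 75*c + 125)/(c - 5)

(c**2 + 4*c - 5)/(c**2 - 49)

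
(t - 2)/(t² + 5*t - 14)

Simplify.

1/(t + 7)

Factor: t² + 5*t - 14 = (t - 2)·(t + 7)
Cancel the common factor (t - 2).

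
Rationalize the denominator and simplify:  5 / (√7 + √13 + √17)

(-2*√1547 + 3*√17 + 11*√13 + 23*√7)/71

Group as (√7 + √17) + √13; multiply by (√7 + √17) - √13, then rationalise the remaining surd.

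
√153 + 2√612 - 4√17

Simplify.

√153 = 3*√17; 2√612 = 12*√17; 4√17 = 4*√17
Combine: (3 + 12 - 4)·√17 = 11*√17

11*√17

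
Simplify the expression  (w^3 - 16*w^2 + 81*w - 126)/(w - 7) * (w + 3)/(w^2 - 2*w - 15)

Factor: w^3 - 16*w^2 + 81*w - 126 = (w - 6)*(w - 7)*(w - 3);  w^2 - 2*w - 15 = (w + 3)*(w - 5)
Cancel the common factors (w - 7), (w + 3).

(w^2 - 9*w + 18)/(w - 5)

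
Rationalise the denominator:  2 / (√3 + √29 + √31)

(-4*√2697 + 2*√31 + 10*√29 + 114*√3)/347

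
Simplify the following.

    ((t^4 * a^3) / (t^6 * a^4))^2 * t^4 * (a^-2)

a^(-4)

Inside the bracket: (t^-2) * (a^-1)
Raise to the power 2: (t^-4) * (a^-2)
Multiply by t^4 * (a^-2): add exponents.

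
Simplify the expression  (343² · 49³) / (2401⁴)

7^(-4)

343² = 7^6; 49³ = 7^6; 2401⁴ = 7^16
Combine exponents: 7^(-4)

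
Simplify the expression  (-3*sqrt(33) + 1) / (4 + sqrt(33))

(-103 + 13*sqrt(33))/17

Multiply numerator and denominator by -sqrt(33) + 4.
Denominator becomes -17; numerator becomes -13*sqrt(33) + 103.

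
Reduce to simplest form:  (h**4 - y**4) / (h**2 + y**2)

h**2 - y**2

h**4 - y**4 factors as -(-h + y)*(h + y)*(h**2 + y**2).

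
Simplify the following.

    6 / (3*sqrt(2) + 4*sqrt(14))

(-9*sqrt(2) + 12*sqrt(14))/103

Multiply numerator and denominator by -3*sqrt(2) + 4*sqrt(14).
Denominator becomes 206; numerator becomes -18*sqrt(2) + 24*sqrt(14).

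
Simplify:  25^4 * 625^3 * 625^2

5^28

25^4 = 5^8; 625^3 = 5^12; 625^2 = 5^8
Combine exponents: 5^28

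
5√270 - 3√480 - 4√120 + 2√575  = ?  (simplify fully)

5√270 = 15*√30; 3√480 = 12*√30; 4√120 = 8*√30; 2√575 = 10*√23

-5*√30 + 10*√23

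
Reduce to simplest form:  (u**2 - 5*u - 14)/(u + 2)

u - 7

Factor: u**2 - 5*u - 14 = (u + 2)*(u - 7)
Cancel the common factor (u + 2).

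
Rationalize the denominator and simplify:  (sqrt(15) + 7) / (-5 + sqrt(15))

Multiply numerator and denominator by -5 - sqrt(15).
Denominator becomes 10; numerator becomes -50 - 12*sqrt(15).

(-25 - 6*sqrt(15))/5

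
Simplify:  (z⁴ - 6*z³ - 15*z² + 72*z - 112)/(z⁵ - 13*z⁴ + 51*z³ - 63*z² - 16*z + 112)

(z + 4)/(z² - 3*z - 4)

Factor: z⁴ - 6*z³ - 15*z² + 72*z - 112 = (z + 4)·(z - 7)·(z² - 3*z + 4);  z⁵ - 13*z⁴ + 51*z³ - 63*z² - 16*z + 112 = (z + 1)·(z - 4)·(z² - 3*z + 4)·(z - 7)
Cancel the common factors (z² - 3*z + 4), (z - 7).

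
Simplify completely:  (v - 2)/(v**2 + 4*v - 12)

1/(v + 6)

Factor: v**2 + 4*v - 12 = (v - 2)*(v + 6)
Cancel the common factor (v - 2).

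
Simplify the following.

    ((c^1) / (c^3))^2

c^(-4)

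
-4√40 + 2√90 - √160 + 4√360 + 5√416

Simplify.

4√40 = 8*√10; 2√90 = 6*√10; √160 = 4*√10; 4√360 = 24*√10; 5√416 = 20*√26

18*√10 + 20*√26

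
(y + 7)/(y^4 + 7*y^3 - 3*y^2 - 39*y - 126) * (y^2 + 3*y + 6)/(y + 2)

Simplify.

1/(y^2 - y - 6)

Factor: y^4 + 7*y^3 - 3*y^2 - 39*y - 126 = (y + 7)*(y - 3)*(y^2 + 3*y + 6)
Cancel the common factors (y^2 + 3*y + 6), (y + 7).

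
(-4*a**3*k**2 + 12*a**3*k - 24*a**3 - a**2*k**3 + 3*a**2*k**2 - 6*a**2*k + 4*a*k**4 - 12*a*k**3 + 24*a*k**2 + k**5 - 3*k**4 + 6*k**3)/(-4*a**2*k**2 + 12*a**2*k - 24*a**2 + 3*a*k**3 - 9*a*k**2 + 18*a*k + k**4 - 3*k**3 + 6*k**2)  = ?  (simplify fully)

a + k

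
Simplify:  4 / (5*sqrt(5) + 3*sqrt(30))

(-20*sqrt(5) + 12*sqrt(30))/145

Multiply numerator and denominator by -3*sqrt(30) + 5*sqrt(5).
Denominator becomes -145; numerator becomes -12*sqrt(30) + 20*sqrt(5).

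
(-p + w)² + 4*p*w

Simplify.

(p + w)²

Expand the square and combine the 4*p*w term.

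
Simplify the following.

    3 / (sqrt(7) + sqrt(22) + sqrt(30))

(-4*sqrt(1155) - sqrt(30) + 15*sqrt(22) + 45*sqrt(7))/205

Group as (sqrt(7) + sqrt(30)) + sqrt(22); multiply by (sqrt(7) + sqrt(30)) - sqrt(22), then rationalise the remaining surd.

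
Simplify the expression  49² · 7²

49² = 7^4; 7² = 7^2
Combine exponents: 7^6

7^6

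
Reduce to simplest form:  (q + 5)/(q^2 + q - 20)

1/(q - 4)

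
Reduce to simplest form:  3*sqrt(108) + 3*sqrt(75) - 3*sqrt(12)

3*sqrt(108) = 18*sqrt(3); 3*sqrt(75) = 15*sqrt(3); 3*sqrt(12) = 6*sqrt(3)
Combine: (18 + 15 - 6)·sqrt(3) = 27*sqrt(3)

27*sqrt(3)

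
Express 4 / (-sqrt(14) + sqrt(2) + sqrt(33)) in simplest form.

Group as (sqrt(2) + sqrt(33)) - sqrt(14); multiply by (sqrt(2) + sqrt(33)) + sqrt(14), then rationalise the remaining surd.

(-180*sqrt(2) - 16*sqrt(231) + 84*sqrt(14) + 68*sqrt(33))/177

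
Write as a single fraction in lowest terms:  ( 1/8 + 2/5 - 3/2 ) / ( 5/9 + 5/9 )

-351/400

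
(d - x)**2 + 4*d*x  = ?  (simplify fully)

Expand the square and combine the 4*d*x term.

(d + x)**2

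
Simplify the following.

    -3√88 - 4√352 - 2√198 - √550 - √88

-35*√22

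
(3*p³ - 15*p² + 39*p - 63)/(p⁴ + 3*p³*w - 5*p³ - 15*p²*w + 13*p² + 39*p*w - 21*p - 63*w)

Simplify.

3/(p + 3*w)

Factor: 3*p³ - 15*p² + 39*p - 63 = 3·(p² - 2*p + 7)·(p - 3);  p⁴ + 3*p³*w - 5*p³ - 15*p²*w + 13*p² + 39*p*w - 21*p - 63*w = (p + 3*w)·(p² - 2*p + 7)·(p - 3)
Cancel the common factors (p² - 2*p + 7), (p - 3).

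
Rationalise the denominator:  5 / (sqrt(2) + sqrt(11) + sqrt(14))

Group as (sqrt(2) + sqrt(14)) + sqrt(11); multiply by (sqrt(2) + sqrt(14)) - sqrt(11), then rationalise the remaining surd.

(-20*sqrt(77) - 5*sqrt(14) + 25*sqrt(11) + 115*sqrt(2))/87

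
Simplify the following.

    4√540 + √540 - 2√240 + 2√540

4√540 = 24*√15; √540 = 6*√15; 2√240 = 8*√15; 2√540 = 12*√15
Combine: (24 + 6 - 8 + 12)·√15 = 34*√15

34*√15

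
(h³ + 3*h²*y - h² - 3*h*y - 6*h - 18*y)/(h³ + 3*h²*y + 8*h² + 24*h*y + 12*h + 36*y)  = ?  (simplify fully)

Factor: h³ + 3*h²*y - h² - 3*h*y - 6*h - 18*y = (h + 3*y)·(h - 3)·(h + 2);  h³ + 3*h²*y + 8*h² + 24*h*y + 12*h + 36*y = (h + 3*y)·(h + 6)·(h + 2)
Cancel the common factors (h + 2), (h + 3*y).

(h - 3)/(h + 6)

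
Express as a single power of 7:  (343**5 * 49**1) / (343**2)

7**11

343**5 = 7**15; 49**1 = 7**2; 343**2 = 7**6
Combine exponents: 7**11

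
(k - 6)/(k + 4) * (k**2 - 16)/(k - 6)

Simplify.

k - 4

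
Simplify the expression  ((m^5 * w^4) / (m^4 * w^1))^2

Inside the bracket: m^1 * w^3
Raise to the power 2: m^2 * w^6

m^2*w^6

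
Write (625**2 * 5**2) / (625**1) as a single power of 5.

625**2 = 5**8; 5**2 = 5**2; 625**1 = 5**4
Combine exponents: 5**6

5**6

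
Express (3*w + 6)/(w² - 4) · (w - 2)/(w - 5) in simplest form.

Factor: 3*w + 6 = 3·(w + 2);  w² - 4 = (w - 2)·(w + 2)
Cancel the common factors (w + 2), (w - 2).

3/(w - 5)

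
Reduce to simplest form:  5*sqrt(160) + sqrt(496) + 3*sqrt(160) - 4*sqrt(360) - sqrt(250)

3*sqrt(10) + 4*sqrt(31)

5*sqrt(160) = 20*sqrt(10); sqrt(496) = 4*sqrt(31); 3*sqrt(160) = 12*sqrt(10); 4*sqrt(360) = 24*sqrt(10); sqrt(250) = 5*sqrt(10)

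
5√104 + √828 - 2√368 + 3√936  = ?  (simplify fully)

5√104 = 10*√26; √828 = 6*√23; 2√368 = 8*√23; 3√936 = 18*√26

-2*√23 + 28*√26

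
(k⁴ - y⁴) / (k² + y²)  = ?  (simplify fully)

k² - y²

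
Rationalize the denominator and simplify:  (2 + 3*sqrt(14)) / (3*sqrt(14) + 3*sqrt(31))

(-42 - 2*sqrt(14) + 2*sqrt(31) + 3*sqrt(434))/51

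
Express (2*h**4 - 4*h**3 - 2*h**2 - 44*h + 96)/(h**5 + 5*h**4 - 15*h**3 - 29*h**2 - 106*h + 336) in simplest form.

Factor: 2*h**4 - 4*h**3 - 2*h**2 - 44*h + 96 = 2*(h - 2)*(h**2 + 3*h + 8)*(h - 3);  h**5 + 5*h**4 - 15*h**3 - 29*h**2 - 106*h + 336 = (h - 3)*(h + 7)*(h - 2)*(h**2 + 3*h + 8)
Cancel the common factors (h**2 + 3*h + 8), (h - 2), (h - 3).

2/(h + 7)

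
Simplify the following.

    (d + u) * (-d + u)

Pair the conjugate factors: (u+d)(u-d) = -d^2 + u^2.

-d^2 + u^2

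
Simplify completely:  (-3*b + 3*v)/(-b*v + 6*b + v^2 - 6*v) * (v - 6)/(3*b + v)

Factor: -3*b + 3*v = 3*(-b + v);  -b*v + 6*b + v^2 - 6*v = (v - 6)*(-b + v)
Cancel the common factors (v - 6), (-b + v).

3/(3*b + v)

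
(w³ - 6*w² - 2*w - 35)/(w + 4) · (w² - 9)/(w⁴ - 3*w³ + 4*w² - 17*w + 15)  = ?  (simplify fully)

Factor: w³ - 6*w² - 2*w - 35 = (w² + w + 5)·(w - 7);  w² - 9 = (w + 3)·(w - 3);  w⁴ - 3*w³ + 4*w² - 17*w + 15 = (w - 3)·(w² + w + 5)·(w - 1)
Cancel the common factors (w² + w + 5), (w - 3).

(w² - 4*w - 21)/(w² + 3*w - 4)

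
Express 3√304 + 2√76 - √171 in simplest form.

3√304 = 12*√19; 2√76 = 4*√19; √171 = 3*√19
Combine: (12 + 4 - 3)·√19 = 13*√19

13*√19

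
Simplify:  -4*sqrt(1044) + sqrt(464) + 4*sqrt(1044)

4*sqrt(1044) = 24*sqrt(29); sqrt(464) = 4*sqrt(29); 4*sqrt(1044) = 24*sqrt(29)
Combine: (-24 + 4 + 24)·sqrt(29) = 4*sqrt(29)

4*sqrt(29)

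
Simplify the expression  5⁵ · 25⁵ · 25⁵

5⁵ = 5^5; 25⁵ = 5^10; 25⁵ = 5^10
Combine exponents: 5^25

5^25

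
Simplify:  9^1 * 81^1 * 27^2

9^1 = 3^2; 81^1 = 3^4; 27^2 = 3^6
Combine exponents: 3^12

3^12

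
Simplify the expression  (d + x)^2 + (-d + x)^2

2*d^2 + 2*x^2

Write as f(x,d) + f(x,-d) and expand.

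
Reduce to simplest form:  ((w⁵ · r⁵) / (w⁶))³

Inside the bracket: (w^-1) · r⁵
Raise to the power 3: (w^-3) · r^15

r^15/w³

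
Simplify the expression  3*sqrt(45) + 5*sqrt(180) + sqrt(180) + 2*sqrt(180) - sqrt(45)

3*sqrt(45) = 9*sqrt(5); 5*sqrt(180) = 30*sqrt(5); sqrt(180) = 6*sqrt(5); 2*sqrt(180) = 12*sqrt(5); sqrt(45) = 3*sqrt(5)
Combine: (9 + 30 + 6 + 12 - 3)·sqrt(5) = 54*sqrt(5)

54*sqrt(5)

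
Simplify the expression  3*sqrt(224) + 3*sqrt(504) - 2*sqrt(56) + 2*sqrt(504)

38*sqrt(14)

3*sqrt(224) = 12*sqrt(14); 3*sqrt(504) = 18*sqrt(14); 2*sqrt(56) = 4*sqrt(14); 2*sqrt(504) = 12*sqrt(14)
Combine: (12 + 18 - 4 + 12)·sqrt(14) = 38*sqrt(14)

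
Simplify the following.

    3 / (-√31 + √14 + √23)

Group as (√14 + √23) - √31; multiply by (√14 + √23) + √31, then rationalise the remaining surd.

(-9*√31 + 33*√23 + 60*√14 + 3*√9982)/626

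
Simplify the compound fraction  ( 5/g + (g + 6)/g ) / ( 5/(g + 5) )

(g**2 + 16*g + 55)/(5*g)

Numerator: 5/g + (g + 6)/g = (g + 11)/g
Denominator: 5/(g + 5) = 5/(g + 5)
Divide: ((g + 11)/g) · (g/5 + 1) = (g**2 + 16*g + 55)/(5*g)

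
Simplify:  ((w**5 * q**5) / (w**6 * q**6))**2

Inside the bracket: (w**-1) * (q**-1)
Raise to the power 2: (w**-2) * (q**-2)

1/(q**2*w**2)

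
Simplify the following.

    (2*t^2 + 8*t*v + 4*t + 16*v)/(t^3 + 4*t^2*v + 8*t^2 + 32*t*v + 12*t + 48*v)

Factor: 2*t^2 + 8*t*v + 4*t + 16*v = 2*(t + 4*v)*(t + 2);  t^3 + 4*t^2*v + 8*t^2 + 32*t*v + 12*t + 48*v = (t + 2)*(t + 6)*(t + 4*v)
Cancel the common factors (t + 4*v), (t + 2).

2/(t + 6)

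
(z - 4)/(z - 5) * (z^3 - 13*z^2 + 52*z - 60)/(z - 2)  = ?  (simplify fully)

z^2 - 10*z + 24

Factor: z^3 - 13*z^2 + 52*z - 60 = (z - 5)*(z - 6)*(z - 2)
Cancel the common factors (z - 2), (z - 5).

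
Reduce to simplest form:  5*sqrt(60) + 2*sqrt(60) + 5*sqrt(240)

34*sqrt(15)

5*sqrt(60) = 10*sqrt(15); 2*sqrt(60) = 4*sqrt(15); 5*sqrt(240) = 20*sqrt(15)
Combine: (10 + 4 + 20)·sqrt(15) = 34*sqrt(15)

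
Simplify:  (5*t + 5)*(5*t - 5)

(5*t)**2 - (5)**2 = 25*t**2 - 25.

25*t**2 - 25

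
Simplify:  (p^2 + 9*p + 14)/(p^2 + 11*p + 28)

Factor: p^2 + 9*p + 14 = (p + 2)*(p + 7);  p^2 + 11*p + 28 = (p + 4)*(p + 7)
Cancel the common factor (p + 7).

(p + 2)/(p + 4)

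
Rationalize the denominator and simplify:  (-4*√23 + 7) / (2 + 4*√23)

(-191 + 18*√23)/182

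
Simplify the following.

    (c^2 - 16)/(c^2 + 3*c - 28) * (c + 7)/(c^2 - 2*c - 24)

Factor: c^2 - 16 = (c - 4)*(c + 4);  c^2 + 3*c - 28 = (c + 7)*(c - 4);  c^2 - 2*c - 24 = (c + 4)*(c - 6)
Cancel the common factors (c + 4), (c + 7), (c - 4).

1/(c - 6)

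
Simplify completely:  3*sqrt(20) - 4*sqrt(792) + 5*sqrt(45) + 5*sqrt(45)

3*sqrt(20) = 6*sqrt(5); 4*sqrt(792) = 24*sqrt(22); 5*sqrt(45) = 15*sqrt(5); 5*sqrt(45) = 15*sqrt(5)

-24*sqrt(22) + 36*sqrt(5)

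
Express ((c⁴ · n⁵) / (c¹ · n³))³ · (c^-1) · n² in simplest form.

c⁸*n⁸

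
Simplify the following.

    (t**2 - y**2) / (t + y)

Difference of squares: factor out (t + y).

t - y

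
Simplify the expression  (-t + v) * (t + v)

Pair the conjugate factors: (v+t)(v-t) = -t^2 + v^2.

-t^2 + v^2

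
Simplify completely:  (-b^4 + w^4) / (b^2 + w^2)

-b^2 + w^2

Factor w^4 - b^4 and cancel (b^2 + w^2).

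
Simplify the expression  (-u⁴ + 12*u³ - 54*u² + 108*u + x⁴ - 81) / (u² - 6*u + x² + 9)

-u² + 6*u + x² - 9

Difference of fourth powers: factor out (x² + (u - 3)²).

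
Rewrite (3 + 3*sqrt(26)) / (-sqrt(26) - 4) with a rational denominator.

(-66 + 9*sqrt(26))/10

Multiply numerator and denominator by -4 + sqrt(26).
Denominator becomes -10; numerator becomes -9*sqrt(26) + 66.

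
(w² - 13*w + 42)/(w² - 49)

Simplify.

Factor: w² - 13*w + 42 = (w - 7)·(w - 6);  w² - 49 = (w + 7)·(w - 7)
Cancel the common factor (w - 7).

(w - 6)/(w + 7)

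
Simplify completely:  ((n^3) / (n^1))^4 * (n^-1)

n^7

Inside the bracket: n^2
Raise to the power 4: n^8
Multiply by (n^-1): add exponents.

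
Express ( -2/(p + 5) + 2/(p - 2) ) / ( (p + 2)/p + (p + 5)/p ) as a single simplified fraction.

14*p/(2*p^3 + 13*p^2 + p - 70)

Numerator: -2/(p + 5) + 2/(p - 2) = 14/(p^2 + 3*p - 10)
Denominator: (p + 2)/p + (p + 5)/p = (2*p + 7)/p
Divide: (14/(p^2 + 3*p - 10)) · (p/(2*p + 7)) = 14*p/(2*p^3 + 13*p^2 + p - 70)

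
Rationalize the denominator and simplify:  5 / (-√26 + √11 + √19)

(-2*√26 + 9*√19 + 17*√11 + √5434)/82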